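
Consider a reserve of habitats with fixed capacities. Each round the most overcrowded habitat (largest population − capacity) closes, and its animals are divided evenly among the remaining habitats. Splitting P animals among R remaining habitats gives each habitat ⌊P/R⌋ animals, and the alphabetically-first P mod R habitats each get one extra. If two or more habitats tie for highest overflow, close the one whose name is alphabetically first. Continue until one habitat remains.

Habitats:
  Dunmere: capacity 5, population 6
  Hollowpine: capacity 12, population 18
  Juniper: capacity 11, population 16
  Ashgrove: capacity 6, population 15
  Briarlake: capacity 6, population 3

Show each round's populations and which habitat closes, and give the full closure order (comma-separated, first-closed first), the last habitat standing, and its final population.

Round 1: Ashgrove=15 Briarlake=3 Dunmere=6 Hollowpine=18 Juniper=16 → close Ashgrove (overflow 9)
  15÷4 = 3 each, +1 to first 3
Round 2: Briarlake=7 Dunmere=10 Hollowpine=22 Juniper=19 → close Hollowpine (overflow 10)
  22÷3 = 7 each, +1 to first 1
Round 3: Briarlake=15 Dunmere=17 Juniper=26 → close Juniper (overflow 15)
  26÷2 = 13 each, +1 to first 0
Round 4: Briarlake=28 Dunmere=30 → close Dunmere (overflow 25)
  30÷1 = 30 each, +1 to first 0

Closure order: Ashgrove, Hollowpine, Juniper, Dunmere
Last habitat: Briarlake with 58 animals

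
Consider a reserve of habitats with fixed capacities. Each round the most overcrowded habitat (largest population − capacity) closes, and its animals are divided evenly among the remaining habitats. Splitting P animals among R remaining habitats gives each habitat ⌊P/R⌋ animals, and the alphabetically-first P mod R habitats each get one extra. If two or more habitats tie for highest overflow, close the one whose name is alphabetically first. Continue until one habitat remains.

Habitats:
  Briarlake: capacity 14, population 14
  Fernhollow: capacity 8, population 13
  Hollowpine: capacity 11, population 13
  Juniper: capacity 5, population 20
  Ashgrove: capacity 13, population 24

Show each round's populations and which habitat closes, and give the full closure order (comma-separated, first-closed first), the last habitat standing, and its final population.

Closure order: Juniper, Ashgrove, Fernhollow, Hollowpine
Last habitat: Briarlake with 84 animals

Round 1: Ashgrove=24 Briarlake=14 Fernhollow=13 Hollowpine=13 Juniper=20 → close Juniper (overflow 15)
  20÷4 = 5 each, +1 to first 0
Round 2: Ashgrove=29 Briarlake=19 Fernhollow=18 Hollowpine=18 → close Ashgrove (overflow 16)
  29÷3 = 9 each, +1 to first 2
Round 3: Briarlake=29 Fernhollow=28 Hollowpine=27 → close Fernhollow (overflow 20)
  28÷2 = 14 each, +1 to first 0
Round 4: Briarlake=43 Hollowpine=41 → close Hollowpine (overflow 30)
  41÷1 = 41 each, +1 to first 0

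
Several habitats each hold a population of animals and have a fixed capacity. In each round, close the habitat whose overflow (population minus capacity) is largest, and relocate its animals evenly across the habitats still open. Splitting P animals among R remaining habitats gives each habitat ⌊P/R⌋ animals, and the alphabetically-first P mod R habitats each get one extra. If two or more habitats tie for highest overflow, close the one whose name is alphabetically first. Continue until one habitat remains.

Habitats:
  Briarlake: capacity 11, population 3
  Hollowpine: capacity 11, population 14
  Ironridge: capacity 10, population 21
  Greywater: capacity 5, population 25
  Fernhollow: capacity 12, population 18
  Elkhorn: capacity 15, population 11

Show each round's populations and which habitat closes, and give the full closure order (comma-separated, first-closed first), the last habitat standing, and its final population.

Round 1: Briarlake=3 Elkhorn=11 Fernhollow=18 Greywater=25 Hollowpine=14 Ironridge=21 → close Greywater (overflow 20)
  25÷5 = 5 each, +1 to first 0
Round 2: Briarlake=8 Elkhorn=16 Fernhollow=23 Hollowpine=19 Ironridge=26 → close Ironridge (overflow 16)
  26÷4 = 6 each, +1 to first 2
Round 3: Briarlake=15 Elkhorn=23 Fernhollow=29 Hollowpine=25 → close Fernhollow (overflow 17)
  29÷3 = 9 each, +1 to first 2
Round 4: Briarlake=25 Elkhorn=33 Hollowpine=34 → close Hollowpine (overflow 23)
  34÷2 = 17 each, +1 to first 0
Round 5: Briarlake=42 Elkhorn=50 → close Elkhorn (overflow 35)
  50÷1 = 50 each, +1 to first 0

Closure order: Greywater, Ironridge, Fernhollow, Hollowpine, Elkhorn
Last habitat: Briarlake with 92 animals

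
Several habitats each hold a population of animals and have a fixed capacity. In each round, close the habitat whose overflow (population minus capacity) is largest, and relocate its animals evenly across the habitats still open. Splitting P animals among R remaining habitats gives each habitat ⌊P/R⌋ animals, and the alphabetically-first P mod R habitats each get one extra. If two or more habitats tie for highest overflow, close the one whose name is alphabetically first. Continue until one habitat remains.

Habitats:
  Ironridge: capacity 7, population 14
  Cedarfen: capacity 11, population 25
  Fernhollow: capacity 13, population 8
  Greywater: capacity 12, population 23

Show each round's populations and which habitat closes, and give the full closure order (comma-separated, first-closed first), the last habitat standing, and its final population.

Closure order: Cedarfen, Greywater, Ironridge
Last habitat: Fernhollow with 70 animals

Round 1: Cedarfen=25 Fernhollow=8 Greywater=23 Ironridge=14 → close Cedarfen (overflow 14)
  25÷3 = 8 each, +1 to first 1
Round 2: Fernhollow=17 Greywater=31 Ironridge=22 → close Greywater (overflow 19)
  31÷2 = 15 each, +1 to first 1
Round 3: Fernhollow=33 Ironridge=37 → close Ironridge (overflow 30)
  37÷1 = 37 each, +1 to first 0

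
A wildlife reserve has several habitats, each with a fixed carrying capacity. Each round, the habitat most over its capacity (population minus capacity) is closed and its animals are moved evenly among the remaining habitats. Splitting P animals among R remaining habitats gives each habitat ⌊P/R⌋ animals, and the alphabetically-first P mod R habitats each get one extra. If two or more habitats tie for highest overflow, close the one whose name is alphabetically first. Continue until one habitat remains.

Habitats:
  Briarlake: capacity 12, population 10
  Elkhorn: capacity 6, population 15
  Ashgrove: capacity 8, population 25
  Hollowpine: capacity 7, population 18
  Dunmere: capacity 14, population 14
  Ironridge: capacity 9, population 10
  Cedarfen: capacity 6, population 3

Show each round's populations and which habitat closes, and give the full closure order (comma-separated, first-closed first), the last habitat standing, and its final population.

Round 1: Ashgrove=25 Briarlake=10 Cedarfen=3 Dunmere=14 Elkhorn=15 Hollowpine=18 Ironridge=10 → close Ashgrove (overflow 17)
  25÷6 = 4 each, +1 to first 1
Round 2: Briarlake=15 Cedarfen=7 Dunmere=18 Elkhorn=19 Hollowpine=22 Ironridge=14 → close Hollowpine (overflow 15)
  22÷5 = 4 each, +1 to first 2
Round 3: Briarlake=20 Cedarfen=12 Dunmere=22 Elkhorn=23 Ironridge=18 → close Elkhorn (overflow 17)
  23÷4 = 5 each, +1 to first 3
Round 4: Briarlake=26 Cedarfen=18 Dunmere=28 Ironridge=23 → close Briarlake (overflow 14)
  26÷3 = 8 each, +1 to first 2
Round 5: Cedarfen=27 Dunmere=37 Ironridge=31 → close Dunmere (overflow 23)
  37÷2 = 18 each, +1 to first 1
Round 6: Cedarfen=46 Ironridge=49 → close Cedarfen (overflow 40)
  46÷1 = 46 each, +1 to first 0

Closure order: Ashgrove, Hollowpine, Elkhorn, Briarlake, Dunmere, Cedarfen
Last habitat: Ironridge with 95 animals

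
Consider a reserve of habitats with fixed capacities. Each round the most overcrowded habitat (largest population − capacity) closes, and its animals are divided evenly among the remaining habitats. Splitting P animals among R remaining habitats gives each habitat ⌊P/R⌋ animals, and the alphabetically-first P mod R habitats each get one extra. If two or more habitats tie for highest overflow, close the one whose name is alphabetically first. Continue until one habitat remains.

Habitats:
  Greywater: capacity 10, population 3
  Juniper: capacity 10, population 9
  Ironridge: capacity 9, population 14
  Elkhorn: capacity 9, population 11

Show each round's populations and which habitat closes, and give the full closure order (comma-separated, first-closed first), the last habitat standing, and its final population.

Round 1: Elkhorn=11 Greywater=3 Ironridge=14 Juniper=9 → close Ironridge (overflow 5)
  14÷3 = 4 each, +1 to first 2
Round 2: Elkhorn=16 Greywater=8 Juniper=13 → close Elkhorn (overflow 7)
  16÷2 = 8 each, +1 to first 0
Round 3: Greywater=16 Juniper=21 → close Juniper (overflow 11)
  21÷1 = 21 each, +1 to first 0

Closure order: Ironridge, Elkhorn, Juniper
Last habitat: Greywater with 37 animals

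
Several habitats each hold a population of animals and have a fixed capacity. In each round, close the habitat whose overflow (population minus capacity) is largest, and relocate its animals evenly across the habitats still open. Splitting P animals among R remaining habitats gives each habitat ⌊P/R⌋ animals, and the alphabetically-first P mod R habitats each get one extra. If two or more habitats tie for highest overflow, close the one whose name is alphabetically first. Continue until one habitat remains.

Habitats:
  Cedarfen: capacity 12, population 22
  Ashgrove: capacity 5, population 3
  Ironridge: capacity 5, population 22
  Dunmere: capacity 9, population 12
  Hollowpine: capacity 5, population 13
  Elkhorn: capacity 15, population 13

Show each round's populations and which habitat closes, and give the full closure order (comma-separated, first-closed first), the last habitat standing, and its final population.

Round 1: Ashgrove=3 Cedarfen=22 Dunmere=12 Elkhorn=13 Hollowpine=13 Ironridge=22 → close Ironridge (overflow 17)
  22÷5 = 4 each, +1 to first 2
Round 2: Ashgrove=8 Cedarfen=27 Dunmere=16 Elkhorn=17 Hollowpine=17 → close Cedarfen (overflow 15)
  27÷4 = 6 each, +1 to first 3
Round 3: Ashgrove=15 Dunmere=23 Elkhorn=24 Hollowpine=23 → close Hollowpine (overflow 18)
  23÷3 = 7 each, +1 to first 2
Round 4: Ashgrove=23 Dunmere=31 Elkhorn=31 → close Dunmere (overflow 22)
  31÷2 = 15 each, +1 to first 1
Round 5: Ashgrove=39 Elkhorn=46 → close Ashgrove (overflow 34)
  39÷1 = 39 each, +1 to first 0

Closure order: Ironridge, Cedarfen, Hollowpine, Dunmere, Ashgrove
Last habitat: Elkhorn with 85 animals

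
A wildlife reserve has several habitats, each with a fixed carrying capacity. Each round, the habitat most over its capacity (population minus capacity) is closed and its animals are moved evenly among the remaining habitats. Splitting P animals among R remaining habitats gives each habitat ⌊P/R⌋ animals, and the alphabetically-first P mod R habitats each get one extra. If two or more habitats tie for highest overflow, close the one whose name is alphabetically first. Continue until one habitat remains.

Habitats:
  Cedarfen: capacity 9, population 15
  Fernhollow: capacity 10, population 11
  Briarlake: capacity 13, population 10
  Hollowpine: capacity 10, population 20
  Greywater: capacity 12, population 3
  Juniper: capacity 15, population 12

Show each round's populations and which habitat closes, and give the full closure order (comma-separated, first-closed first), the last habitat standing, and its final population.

Round 1: Briarlake=10 Cedarfen=15 Fernhollow=11 Greywater=3 Hollowpine=20 Juniper=12 → close Hollowpine (overflow 10)
  20÷5 = 4 each, +1 to first 0
Round 2: Briarlake=14 Cedarfen=19 Fernhollow=15 Greywater=7 Juniper=16 → close Cedarfen (overflow 10)
  19÷4 = 4 each, +1 to first 3
Round 3: Briarlake=19 Fernhollow=20 Greywater=12 Juniper=20 → close Fernhollow (overflow 10)
  20÷3 = 6 each, +1 to first 2
Round 4: Briarlake=26 Greywater=19 Juniper=26 → close Briarlake (overflow 13)
  26÷2 = 13 each, +1 to first 0
Round 5: Greywater=32 Juniper=39 → close Juniper (overflow 24)
  39÷1 = 39 each, +1 to first 0

Closure order: Hollowpine, Cedarfen, Fernhollow, Briarlake, Juniper
Last habitat: Greywater with 71 animals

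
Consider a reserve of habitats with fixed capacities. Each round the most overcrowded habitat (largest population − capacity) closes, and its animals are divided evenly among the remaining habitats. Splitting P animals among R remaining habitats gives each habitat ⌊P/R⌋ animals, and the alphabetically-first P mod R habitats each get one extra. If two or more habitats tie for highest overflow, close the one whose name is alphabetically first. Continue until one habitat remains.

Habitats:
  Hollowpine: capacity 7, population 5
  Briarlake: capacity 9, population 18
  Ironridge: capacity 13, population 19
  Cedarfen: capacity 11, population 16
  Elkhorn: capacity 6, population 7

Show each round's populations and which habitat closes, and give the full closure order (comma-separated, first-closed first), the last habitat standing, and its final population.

Closure order: Briarlake, Cedarfen, Ironridge, Elkhorn
Last habitat: Hollowpine with 65 animals

Round 1: Briarlake=18 Cedarfen=16 Elkhorn=7 Hollowpine=5 Ironridge=19 → close Briarlake (overflow 9)
  18÷4 = 4 each, +1 to first 2
Round 2: Cedarfen=21 Elkhorn=12 Hollowpine=9 Ironridge=23 → close Cedarfen (overflow 10)
  21÷3 = 7 each, +1 to first 0
Round 3: Elkhorn=19 Hollowpine=16 Ironridge=30 → close Ironridge (overflow 17)
  30÷2 = 15 each, +1 to first 0
Round 4: Elkhorn=34 Hollowpine=31 → close Elkhorn (overflow 28)
  34÷1 = 34 each, +1 to first 0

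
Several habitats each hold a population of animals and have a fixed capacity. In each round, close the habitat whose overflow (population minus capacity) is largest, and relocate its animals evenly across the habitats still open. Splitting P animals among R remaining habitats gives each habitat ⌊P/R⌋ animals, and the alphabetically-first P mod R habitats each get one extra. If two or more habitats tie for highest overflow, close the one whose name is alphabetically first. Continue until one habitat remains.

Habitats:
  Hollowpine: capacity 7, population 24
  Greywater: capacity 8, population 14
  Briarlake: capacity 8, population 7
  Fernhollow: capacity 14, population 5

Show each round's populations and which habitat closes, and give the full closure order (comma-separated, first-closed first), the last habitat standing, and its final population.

Closure order: Hollowpine, Greywater, Briarlake
Last habitat: Fernhollow with 50 animals

Round 1: Briarlake=7 Fernhollow=5 Greywater=14 Hollowpine=24 → close Hollowpine (overflow 17)
  24÷3 = 8 each, +1 to first 0
Round 2: Briarlake=15 Fernhollow=13 Greywater=22 → close Greywater (overflow 14)
  22÷2 = 11 each, +1 to first 0
Round 3: Briarlake=26 Fernhollow=24 → close Briarlake (overflow 18)
  26÷1 = 26 each, +1 to first 0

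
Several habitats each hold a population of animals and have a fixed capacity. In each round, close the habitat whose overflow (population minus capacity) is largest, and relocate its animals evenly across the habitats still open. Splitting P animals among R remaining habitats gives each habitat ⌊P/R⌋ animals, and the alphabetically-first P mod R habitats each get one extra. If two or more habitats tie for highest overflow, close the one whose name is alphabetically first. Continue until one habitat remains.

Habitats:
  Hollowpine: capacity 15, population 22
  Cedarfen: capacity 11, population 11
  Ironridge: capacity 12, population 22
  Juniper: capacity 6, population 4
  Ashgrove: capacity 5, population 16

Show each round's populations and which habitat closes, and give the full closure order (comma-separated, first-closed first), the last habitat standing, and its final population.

Closure order: Ashgrove, Ironridge, Hollowpine, Cedarfen
Last habitat: Juniper with 75 animals

Round 1: Ashgrove=16 Cedarfen=11 Hollowpine=22 Ironridge=22 Juniper=4 → close Ashgrove (overflow 11)
  16÷4 = 4 each, +1 to first 0
Round 2: Cedarfen=15 Hollowpine=26 Ironridge=26 Juniper=8 → close Ironridge (overflow 14)
  26÷3 = 8 each, +1 to first 2
Round 3: Cedarfen=24 Hollowpine=35 Juniper=16 → close Hollowpine (overflow 20)
  35÷2 = 17 each, +1 to first 1
Round 4: Cedarfen=42 Juniper=33 → close Cedarfen (overflow 31)
  42÷1 = 42 each, +1 to first 0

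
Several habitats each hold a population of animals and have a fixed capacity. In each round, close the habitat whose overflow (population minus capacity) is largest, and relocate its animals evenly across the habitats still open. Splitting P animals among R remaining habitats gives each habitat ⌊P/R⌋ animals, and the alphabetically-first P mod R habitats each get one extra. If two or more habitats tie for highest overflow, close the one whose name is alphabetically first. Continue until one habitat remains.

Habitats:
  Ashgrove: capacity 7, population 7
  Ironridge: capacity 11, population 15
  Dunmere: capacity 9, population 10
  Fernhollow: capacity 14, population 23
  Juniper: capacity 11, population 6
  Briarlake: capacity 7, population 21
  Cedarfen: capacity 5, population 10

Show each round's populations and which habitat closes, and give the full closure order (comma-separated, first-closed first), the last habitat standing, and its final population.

Round 1: Ashgrove=7 Briarlake=21 Cedarfen=10 Dunmere=10 Fernhollow=23 Ironridge=15 Juniper=6 → close Briarlake (overflow 14)
  21÷6 = 3 each, +1 to first 3
Round 2: Ashgrove=11 Cedarfen=14 Dunmere=14 Fernhollow=26 Ironridge=18 Juniper=9 → close Fernhollow (overflow 12)
  26÷5 = 5 each, +1 to first 1
Round 3: Ashgrove=17 Cedarfen=19 Dunmere=19 Ironridge=23 Juniper=14 → close Cedarfen (overflow 14)
  19÷4 = 4 each, +1 to first 3
Round 4: Ashgrove=22 Dunmere=24 Ironridge=28 Juniper=18 → close Ironridge (overflow 17)
  28÷3 = 9 each, +1 to first 1
Round 5: Ashgrove=32 Dunmere=33 Juniper=27 → close Ashgrove (overflow 25)
  32÷2 = 16 each, +1 to first 0
Round 6: Dunmere=49 Juniper=43 → close Dunmere (overflow 40)
  49÷1 = 49 each, +1 to first 0

Closure order: Briarlake, Fernhollow, Cedarfen, Ironridge, Ashgrove, Dunmere
Last habitat: Juniper with 92 animals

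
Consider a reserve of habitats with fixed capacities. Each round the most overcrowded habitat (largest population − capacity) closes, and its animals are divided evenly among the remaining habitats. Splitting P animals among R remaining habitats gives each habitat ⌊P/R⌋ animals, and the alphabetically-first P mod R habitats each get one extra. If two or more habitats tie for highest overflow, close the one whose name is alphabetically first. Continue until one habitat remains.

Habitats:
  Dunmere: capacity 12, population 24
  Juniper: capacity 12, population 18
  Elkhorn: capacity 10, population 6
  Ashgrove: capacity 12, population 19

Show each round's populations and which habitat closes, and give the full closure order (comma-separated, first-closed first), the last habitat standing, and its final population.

Closure order: Dunmere, Ashgrove, Juniper
Last habitat: Elkhorn with 67 animals

Round 1: Ashgrove=19 Dunmere=24 Elkhorn=6 Juniper=18 → close Dunmere (overflow 12)
  24÷3 = 8 each, +1 to first 0
Round 2: Ashgrove=27 Elkhorn=14 Juniper=26 → close Ashgrove (overflow 15)
  27÷2 = 13 each, +1 to first 1
Round 3: Elkhorn=28 Juniper=39 → close Juniper (overflow 27)
  39÷1 = 39 each, +1 to first 0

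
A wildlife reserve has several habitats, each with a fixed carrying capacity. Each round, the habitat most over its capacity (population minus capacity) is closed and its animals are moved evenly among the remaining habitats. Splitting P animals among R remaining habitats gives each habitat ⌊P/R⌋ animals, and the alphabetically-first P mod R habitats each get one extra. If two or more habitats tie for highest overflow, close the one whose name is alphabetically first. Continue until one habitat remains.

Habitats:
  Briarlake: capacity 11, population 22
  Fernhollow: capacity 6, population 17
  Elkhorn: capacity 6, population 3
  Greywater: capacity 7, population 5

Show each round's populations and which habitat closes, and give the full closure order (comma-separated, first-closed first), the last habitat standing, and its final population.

Closure order: Briarlake, Fernhollow, Elkhorn
Last habitat: Greywater with 47 animals

Round 1: Briarlake=22 Elkhorn=3 Fernhollow=17 Greywater=5 → close Briarlake (overflow 11)
  22÷3 = 7 each, +1 to first 1
Round 2: Elkhorn=11 Fernhollow=24 Greywater=12 → close Fernhollow (overflow 18)
  24÷2 = 12 each, +1 to first 0
Round 3: Elkhorn=23 Greywater=24 → close Elkhorn (overflow 17)
  23÷1 = 23 each, +1 to first 0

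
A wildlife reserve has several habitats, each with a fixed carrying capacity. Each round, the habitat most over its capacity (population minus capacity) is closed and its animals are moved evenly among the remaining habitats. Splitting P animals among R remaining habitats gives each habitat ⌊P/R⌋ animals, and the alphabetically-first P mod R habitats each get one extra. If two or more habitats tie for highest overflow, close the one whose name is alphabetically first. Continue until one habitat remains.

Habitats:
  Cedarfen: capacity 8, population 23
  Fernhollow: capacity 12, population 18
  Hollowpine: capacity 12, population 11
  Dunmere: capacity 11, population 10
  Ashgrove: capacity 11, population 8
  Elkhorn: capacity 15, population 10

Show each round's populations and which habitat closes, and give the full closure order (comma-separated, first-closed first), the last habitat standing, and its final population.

Round 1: Ashgrove=8 Cedarfen=23 Dunmere=10 Elkhorn=10 Fernhollow=18 Hollowpine=11 → close Cedarfen (overflow 15)
  23÷5 = 4 each, +1 to first 3
Round 2: Ashgrove=13 Dunmere=15 Elkhorn=15 Fernhollow=22 Hollowpine=15 → close Fernhollow (overflow 10)
  22÷4 = 5 each, +1 to first 2
Round 3: Ashgrove=19 Dunmere=21 Elkhorn=20 Hollowpine=20 → close Dunmere (overflow 10)
  21÷3 = 7 each, +1 to first 0
Round 4: Ashgrove=26 Elkhorn=27 Hollowpine=27 → close Ashgrove (overflow 15)
  26÷2 = 13 each, +1 to first 0
Round 5: Elkhorn=40 Hollowpine=40 → close Hollowpine (overflow 28)
  40÷1 = 40 each, +1 to first 0

Closure order: Cedarfen, Fernhollow, Dunmere, Ashgrove, Hollowpine
Last habitat: Elkhorn with 80 animals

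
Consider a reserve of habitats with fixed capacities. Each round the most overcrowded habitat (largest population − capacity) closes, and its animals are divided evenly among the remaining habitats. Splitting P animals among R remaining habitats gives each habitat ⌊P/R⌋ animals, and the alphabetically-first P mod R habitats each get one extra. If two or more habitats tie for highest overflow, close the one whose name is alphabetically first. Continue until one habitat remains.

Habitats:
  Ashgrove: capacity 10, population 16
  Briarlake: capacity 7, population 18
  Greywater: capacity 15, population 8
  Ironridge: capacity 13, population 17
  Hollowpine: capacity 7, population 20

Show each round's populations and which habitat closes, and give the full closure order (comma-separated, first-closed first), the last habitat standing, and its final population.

Closure order: Hollowpine, Briarlake, Ashgrove, Ironridge
Last habitat: Greywater with 79 animals

Round 1: Ashgrove=16 Briarlake=18 Greywater=8 Hollowpine=20 Ironridge=17 → close Hollowpine (overflow 13)
  20÷4 = 5 each, +1 to first 0
Round 2: Ashgrove=21 Briarlake=23 Greywater=13 Ironridge=22 → close Briarlake (overflow 16)
  23÷3 = 7 each, +1 to first 2
Round 3: Ashgrove=29 Greywater=21 Ironridge=29 → close Ashgrove (overflow 19)
  29÷2 = 14 each, +1 to first 1
Round 4: Greywater=36 Ironridge=43 → close Ironridge (overflow 30)
  43÷1 = 43 each, +1 to first 0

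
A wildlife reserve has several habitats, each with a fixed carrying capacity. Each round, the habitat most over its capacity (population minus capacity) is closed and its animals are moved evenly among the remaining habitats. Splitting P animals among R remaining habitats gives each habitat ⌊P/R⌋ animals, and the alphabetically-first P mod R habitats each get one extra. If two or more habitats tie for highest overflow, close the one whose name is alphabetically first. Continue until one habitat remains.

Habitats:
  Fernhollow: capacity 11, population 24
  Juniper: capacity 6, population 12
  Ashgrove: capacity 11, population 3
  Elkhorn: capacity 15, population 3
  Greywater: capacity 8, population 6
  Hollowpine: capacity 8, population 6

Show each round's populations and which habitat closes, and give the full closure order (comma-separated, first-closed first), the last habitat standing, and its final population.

Closure order: Fernhollow, Juniper, Greywater, Hollowpine, Ashgrove
Last habitat: Elkhorn with 54 animals

Round 1: Ashgrove=3 Elkhorn=3 Fernhollow=24 Greywater=6 Hollowpine=6 Juniper=12 → close Fernhollow (overflow 13)
  24÷5 = 4 each, +1 to first 4
Round 2: Ashgrove=8 Elkhorn=8 Greywater=11 Hollowpine=11 Juniper=16 → close Juniper (overflow 10)
  16÷4 = 4 each, +1 to first 0
Round 3: Ashgrove=12 Elkhorn=12 Greywater=15 Hollowpine=15 → close Greywater (overflow 7)
  15÷3 = 5 each, +1 to first 0
Round 4: Ashgrove=17 Elkhorn=17 Hollowpine=20 → close Hollowpine (overflow 12)
  20÷2 = 10 each, +1 to first 0
Round 5: Ashgrove=27 Elkhorn=27 → close Ashgrove (overflow 16)
  27÷1 = 27 each, +1 to first 0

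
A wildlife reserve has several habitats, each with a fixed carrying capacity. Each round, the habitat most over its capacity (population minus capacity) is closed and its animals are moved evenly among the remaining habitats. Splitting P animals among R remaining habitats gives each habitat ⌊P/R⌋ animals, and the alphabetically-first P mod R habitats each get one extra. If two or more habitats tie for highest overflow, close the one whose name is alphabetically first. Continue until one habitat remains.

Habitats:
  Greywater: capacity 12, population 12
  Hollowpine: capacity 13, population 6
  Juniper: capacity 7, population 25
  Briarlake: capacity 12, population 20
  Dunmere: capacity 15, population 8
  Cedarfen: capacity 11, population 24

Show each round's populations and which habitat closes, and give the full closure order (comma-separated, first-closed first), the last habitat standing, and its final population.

Round 1: Briarlake=20 Cedarfen=24 Dunmere=8 Greywater=12 Hollowpine=6 Juniper=25 → close Juniper (overflow 18)
  25÷5 = 5 each, +1 to first 0
Round 2: Briarlake=25 Cedarfen=29 Dunmere=13 Greywater=17 Hollowpine=11 → close Cedarfen (overflow 18)
  29÷4 = 7 each, +1 to first 1
Round 3: Briarlake=33 Dunmere=20 Greywater=24 Hollowpine=18 → close Briarlake (overflow 21)
  33÷3 = 11 each, +1 to first 0
Round 4: Dunmere=31 Greywater=35 Hollowpine=29 → close Greywater (overflow 23)
  35÷2 = 17 each, +1 to first 1
Round 5: Dunmere=49 Hollowpine=46 → close Dunmere (overflow 34)
  49÷1 = 49 each, +1 to first 0

Closure order: Juniper, Cedarfen, Briarlake, Greywater, Dunmere
Last habitat: Hollowpine with 95 animals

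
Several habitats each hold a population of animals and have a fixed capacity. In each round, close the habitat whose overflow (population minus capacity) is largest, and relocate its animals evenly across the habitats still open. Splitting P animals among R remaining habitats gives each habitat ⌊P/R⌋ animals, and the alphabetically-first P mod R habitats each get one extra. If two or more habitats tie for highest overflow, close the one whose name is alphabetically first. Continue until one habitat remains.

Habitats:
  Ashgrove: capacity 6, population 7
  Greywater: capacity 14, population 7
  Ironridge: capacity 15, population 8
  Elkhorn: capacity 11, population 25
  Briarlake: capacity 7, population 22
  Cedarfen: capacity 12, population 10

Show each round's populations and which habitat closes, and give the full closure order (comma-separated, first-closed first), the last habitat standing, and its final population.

Closure order: Briarlake, Elkhorn, Ashgrove, Cedarfen, Greywater
Last habitat: Ironridge with 79 animals

Round 1: Ashgrove=7 Briarlake=22 Cedarfen=10 Elkhorn=25 Greywater=7 Ironridge=8 → close Briarlake (overflow 15)
  22÷5 = 4 each, +1 to first 2
Round 2: Ashgrove=12 Cedarfen=15 Elkhorn=29 Greywater=11 Ironridge=12 → close Elkhorn (overflow 18)
  29÷4 = 7 each, +1 to first 1
Round 3: Ashgrove=20 Cedarfen=22 Greywater=18 Ironridge=19 → close Ashgrove (overflow 14)
  20÷3 = 6 each, +1 to first 2
Round 4: Cedarfen=29 Greywater=25 Ironridge=25 → close Cedarfen (overflow 17)
  29÷2 = 14 each, +1 to first 1
Round 5: Greywater=40 Ironridge=39 → close Greywater (overflow 26)
  40÷1 = 40 each, +1 to first 0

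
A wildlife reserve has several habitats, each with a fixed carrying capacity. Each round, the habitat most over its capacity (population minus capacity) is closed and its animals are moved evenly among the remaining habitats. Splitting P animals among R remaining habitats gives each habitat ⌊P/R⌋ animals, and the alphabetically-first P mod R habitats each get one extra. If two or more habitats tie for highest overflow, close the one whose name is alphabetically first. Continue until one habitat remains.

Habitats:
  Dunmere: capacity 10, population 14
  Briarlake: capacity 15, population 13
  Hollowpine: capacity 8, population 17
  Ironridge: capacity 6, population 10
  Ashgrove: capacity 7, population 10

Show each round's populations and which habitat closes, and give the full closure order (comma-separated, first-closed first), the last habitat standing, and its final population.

Closure order: Hollowpine, Ashgrove, Dunmere, Ironridge
Last habitat: Briarlake with 64 animals

Round 1: Ashgrove=10 Briarlake=13 Dunmere=14 Hollowpine=17 Ironridge=10 → close Hollowpine (overflow 9)
  17÷4 = 4 each, +1 to first 1
Round 2: Ashgrove=15 Briarlake=17 Dunmere=18 Ironridge=14 → close Ashgrove (overflow 8)
  15÷3 = 5 each, +1 to first 0
Round 3: Briarlake=22 Dunmere=23 Ironridge=19 → close Dunmere (overflow 13)
  23÷2 = 11 each, +1 to first 1
Round 4: Briarlake=34 Ironridge=30 → close Ironridge (overflow 24)
  30÷1 = 30 each, +1 to first 0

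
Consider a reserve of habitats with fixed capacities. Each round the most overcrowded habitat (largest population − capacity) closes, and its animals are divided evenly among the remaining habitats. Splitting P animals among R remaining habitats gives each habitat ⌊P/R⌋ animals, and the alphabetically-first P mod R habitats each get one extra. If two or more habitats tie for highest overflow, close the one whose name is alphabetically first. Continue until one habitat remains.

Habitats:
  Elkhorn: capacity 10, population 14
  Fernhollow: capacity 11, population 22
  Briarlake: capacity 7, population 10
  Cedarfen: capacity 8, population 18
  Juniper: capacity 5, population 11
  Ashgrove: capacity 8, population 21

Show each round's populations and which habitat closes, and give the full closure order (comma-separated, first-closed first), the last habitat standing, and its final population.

Round 1: Ashgrove=21 Briarlake=10 Cedarfen=18 Elkhorn=14 Fernhollow=22 Juniper=11 → close Ashgrove (overflow 13)
  21÷5 = 4 each, +1 to first 1
Round 2: Briarlake=15 Cedarfen=22 Elkhorn=18 Fernhollow=26 Juniper=15 → close Fernhollow (overflow 15)
  26÷4 = 6 each, +1 to first 2
Round 3: Briarlake=22 Cedarfen=29 Elkhorn=24 Juniper=21 → close Cedarfen (overflow 21)
  29÷3 = 9 each, +1 to first 2
Round 4: Briarlake=32 Elkhorn=34 Juniper=30 → close Briarlake (overflow 25)
  32÷2 = 16 each, +1 to first 0
Round 5: Elkhorn=50 Juniper=46 → close Juniper (overflow 41)
  46÷1 = 46 each, +1 to first 0

Closure order: Ashgrove, Fernhollow, Cedarfen, Briarlake, Juniper
Last habitat: Elkhorn with 96 animals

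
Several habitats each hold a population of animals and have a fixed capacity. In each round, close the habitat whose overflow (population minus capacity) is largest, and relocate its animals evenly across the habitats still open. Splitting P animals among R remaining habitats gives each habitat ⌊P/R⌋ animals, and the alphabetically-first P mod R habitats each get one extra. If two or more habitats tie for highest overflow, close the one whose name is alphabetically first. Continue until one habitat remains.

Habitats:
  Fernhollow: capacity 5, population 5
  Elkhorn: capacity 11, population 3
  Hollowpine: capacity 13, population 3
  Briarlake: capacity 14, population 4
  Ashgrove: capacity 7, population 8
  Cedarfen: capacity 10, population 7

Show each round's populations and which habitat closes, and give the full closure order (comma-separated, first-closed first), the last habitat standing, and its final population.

Closure order: Ashgrove, Fernhollow, Cedarfen, Elkhorn, Briarlake
Last habitat: Hollowpine with 30 animals

Round 1: Ashgrove=8 Briarlake=4 Cedarfen=7 Elkhorn=3 Fernhollow=5 Hollowpine=3 → close Ashgrove (overflow 1)
  8÷5 = 1 each, +1 to first 3
Round 2: Briarlake=6 Cedarfen=9 Elkhorn=5 Fernhollow=6 Hollowpine=4 → close Fernhollow (overflow 1)
  6÷4 = 1 each, +1 to first 2
Round 3: Briarlake=8 Cedarfen=11 Elkhorn=6 Hollowpine=5 → close Cedarfen (overflow 1)
  11÷3 = 3 each, +1 to first 2
Round 4: Briarlake=12 Elkhorn=10 Hollowpine=8 → close Elkhorn (overflow -1)
  10÷2 = 5 each, +1 to first 0
Round 5: Briarlake=17 Hollowpine=13 → close Briarlake (overflow 3)
  17÷1 = 17 each, +1 to first 0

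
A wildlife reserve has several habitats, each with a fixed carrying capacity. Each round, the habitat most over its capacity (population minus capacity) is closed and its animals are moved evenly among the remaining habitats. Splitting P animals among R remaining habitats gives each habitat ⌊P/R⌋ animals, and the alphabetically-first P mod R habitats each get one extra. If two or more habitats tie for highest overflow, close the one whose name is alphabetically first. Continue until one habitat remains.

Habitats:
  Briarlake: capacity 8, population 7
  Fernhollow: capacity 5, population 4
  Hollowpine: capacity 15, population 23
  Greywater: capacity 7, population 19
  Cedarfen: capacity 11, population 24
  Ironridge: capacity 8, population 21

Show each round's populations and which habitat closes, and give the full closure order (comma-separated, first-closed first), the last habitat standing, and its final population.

Closure order: Cedarfen, Greywater, Ironridge, Hollowpine, Briarlake
Last habitat: Fernhollow with 98 animals

Round 1: Briarlake=7 Cedarfen=24 Fernhollow=4 Greywater=19 Hollowpine=23 Ironridge=21 → close Cedarfen (overflow 13)
  24÷5 = 4 each, +1 to first 4
Round 2: Briarlake=12 Fernhollow=9 Greywater=24 Hollowpine=28 Ironridge=25 → close Greywater (overflow 17)
  24÷4 = 6 each, +1 to first 0
Round 3: Briarlake=18 Fernhollow=15 Hollowpine=34 Ironridge=31 → close Ironridge (overflow 23)
  31÷3 = 10 each, +1 to first 1
Round 4: Briarlake=29 Fernhollow=25 Hollowpine=44 → close Hollowpine (overflow 29)
  44÷2 = 22 each, +1 to first 0
Round 5: Briarlake=51 Fernhollow=47 → close Briarlake (overflow 43)
  51÷1 = 51 each, +1 to first 0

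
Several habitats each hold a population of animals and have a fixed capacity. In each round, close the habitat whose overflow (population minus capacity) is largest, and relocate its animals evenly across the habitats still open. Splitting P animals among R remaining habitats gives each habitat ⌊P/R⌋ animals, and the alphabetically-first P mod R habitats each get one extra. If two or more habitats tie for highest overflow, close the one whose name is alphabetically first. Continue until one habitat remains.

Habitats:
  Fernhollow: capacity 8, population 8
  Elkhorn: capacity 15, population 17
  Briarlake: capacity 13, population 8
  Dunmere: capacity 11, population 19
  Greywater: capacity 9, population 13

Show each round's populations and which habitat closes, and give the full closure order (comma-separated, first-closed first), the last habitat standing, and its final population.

Closure order: Dunmere, Greywater, Elkhorn, Fernhollow
Last habitat: Briarlake with 65 animals

Round 1: Briarlake=8 Dunmere=19 Elkhorn=17 Fernhollow=8 Greywater=13 → close Dunmere (overflow 8)
  19÷4 = 4 each, +1 to first 3
Round 2: Briarlake=13 Elkhorn=22 Fernhollow=13 Greywater=17 → close Greywater (overflow 8)
  17÷3 = 5 each, +1 to first 2
Round 3: Briarlake=19 Elkhorn=28 Fernhollow=18 → close Elkhorn (overflow 13)
  28÷2 = 14 each, +1 to first 0
Round 4: Briarlake=33 Fernhollow=32 → close Fernhollow (overflow 24)
  32÷1 = 32 each, +1 to first 0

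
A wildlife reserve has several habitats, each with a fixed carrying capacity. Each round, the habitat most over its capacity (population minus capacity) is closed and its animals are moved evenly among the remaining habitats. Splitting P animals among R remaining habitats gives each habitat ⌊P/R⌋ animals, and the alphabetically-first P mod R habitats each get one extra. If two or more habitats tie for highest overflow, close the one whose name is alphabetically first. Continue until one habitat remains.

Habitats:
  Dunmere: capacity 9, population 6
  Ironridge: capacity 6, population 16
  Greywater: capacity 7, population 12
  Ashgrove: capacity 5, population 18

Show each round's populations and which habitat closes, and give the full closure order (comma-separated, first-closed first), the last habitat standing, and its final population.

Closure order: Ashgrove, Ironridge, Greywater
Last habitat: Dunmere with 52 animals

Round 1: Ashgrove=18 Dunmere=6 Greywater=12 Ironridge=16 → close Ashgrove (overflow 13)
  18÷3 = 6 each, +1 to first 0
Round 2: Dunmere=12 Greywater=18 Ironridge=22 → close Ironridge (overflow 16)
  22÷2 = 11 each, +1 to first 0
Round 3: Dunmere=23 Greywater=29 → close Greywater (overflow 22)
  29÷1 = 29 each, +1 to first 0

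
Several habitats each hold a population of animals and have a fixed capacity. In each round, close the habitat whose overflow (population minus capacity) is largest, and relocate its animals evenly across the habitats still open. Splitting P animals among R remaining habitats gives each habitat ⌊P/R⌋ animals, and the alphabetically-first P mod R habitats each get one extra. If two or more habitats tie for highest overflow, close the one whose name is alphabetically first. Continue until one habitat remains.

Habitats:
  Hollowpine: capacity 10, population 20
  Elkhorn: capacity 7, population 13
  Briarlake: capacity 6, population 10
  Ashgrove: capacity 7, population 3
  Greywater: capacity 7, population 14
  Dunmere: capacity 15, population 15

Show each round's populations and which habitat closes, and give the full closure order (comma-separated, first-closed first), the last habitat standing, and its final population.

Round 1: Ashgrove=3 Briarlake=10 Dunmere=15 Elkhorn=13 Greywater=14 Hollowpine=20 → close Hollowpine (overflow 10)
  20÷5 = 4 each, +1 to first 0
Round 2: Ashgrove=7 Briarlake=14 Dunmere=19 Elkhorn=17 Greywater=18 → close Greywater (overflow 11)
  18÷4 = 4 each, +1 to first 2
Round 3: Ashgrove=12 Briarlake=19 Dunmere=23 Elkhorn=21 → close Elkhorn (overflow 14)
  21÷3 = 7 each, +1 to first 0
Round 4: Ashgrove=19 Briarlake=26 Dunmere=30 → close Briarlake (overflow 20)
  26÷2 = 13 each, +1 to first 0
Round 5: Ashgrove=32 Dunmere=43 → close Dunmere (overflow 28)
  43÷1 = 43 each, +1 to first 0

Closure order: Hollowpine, Greywater, Elkhorn, Briarlake, Dunmere
Last habitat: Ashgrove with 75 animals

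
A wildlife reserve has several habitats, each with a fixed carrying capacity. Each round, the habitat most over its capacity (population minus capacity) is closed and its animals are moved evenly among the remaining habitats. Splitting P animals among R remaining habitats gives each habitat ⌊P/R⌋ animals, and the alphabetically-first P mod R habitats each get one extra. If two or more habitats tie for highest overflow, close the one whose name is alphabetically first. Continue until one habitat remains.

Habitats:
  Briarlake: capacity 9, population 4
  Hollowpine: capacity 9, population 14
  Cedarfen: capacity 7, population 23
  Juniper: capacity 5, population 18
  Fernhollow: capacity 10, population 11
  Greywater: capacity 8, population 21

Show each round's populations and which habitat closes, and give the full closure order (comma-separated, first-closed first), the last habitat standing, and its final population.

Round 1: Briarlake=4 Cedarfen=23 Fernhollow=11 Greywater=21 Hollowpine=14 Juniper=18 → close Cedarfen (overflow 16)
  23÷5 = 4 each, +1 to first 3
Round 2: Briarlake=9 Fernhollow=16 Greywater=26 Hollowpine=18 Juniper=22 → close Greywater (overflow 18)
  26÷4 = 6 each, +1 to first 2
Round 3: Briarlake=16 Fernhollow=23 Hollowpine=24 Juniper=28 → close Juniper (overflow 23)
  28÷3 = 9 each, +1 to first 1
Round 4: Briarlake=26 Fernhollow=32 Hollowpine=33 → close Hollowpine (overflow 24)
  33÷2 = 16 each, +1 to first 1
Round 5: Briarlake=43 Fernhollow=48 → close Fernhollow (overflow 38)
  48÷1 = 48 each, +1 to first 0

Closure order: Cedarfen, Greywater, Juniper, Hollowpine, Fernhollow
Last habitat: Briarlake with 91 animals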